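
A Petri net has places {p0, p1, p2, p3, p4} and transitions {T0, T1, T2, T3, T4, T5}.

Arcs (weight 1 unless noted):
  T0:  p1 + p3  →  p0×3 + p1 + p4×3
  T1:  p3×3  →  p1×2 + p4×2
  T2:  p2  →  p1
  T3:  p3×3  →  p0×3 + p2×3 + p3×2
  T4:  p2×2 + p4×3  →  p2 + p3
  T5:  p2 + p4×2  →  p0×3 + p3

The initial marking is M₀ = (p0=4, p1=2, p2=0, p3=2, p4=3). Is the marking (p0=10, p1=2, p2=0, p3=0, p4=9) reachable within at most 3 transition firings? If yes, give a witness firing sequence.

YES — reachable via ⟨T0, T0⟩ (2 firings)

step 1: fire T0:  (p0=4, p1=2, p2=0, p3=2, p4=3) → (p0=7, p1=2, p2=0, p3=1, p4=6)
step 2: fire T0:  (p0=7, p1=2, p2=0, p3=1, p4=6) → (p0=10, p1=2, p2=0, p3=0, p4=9)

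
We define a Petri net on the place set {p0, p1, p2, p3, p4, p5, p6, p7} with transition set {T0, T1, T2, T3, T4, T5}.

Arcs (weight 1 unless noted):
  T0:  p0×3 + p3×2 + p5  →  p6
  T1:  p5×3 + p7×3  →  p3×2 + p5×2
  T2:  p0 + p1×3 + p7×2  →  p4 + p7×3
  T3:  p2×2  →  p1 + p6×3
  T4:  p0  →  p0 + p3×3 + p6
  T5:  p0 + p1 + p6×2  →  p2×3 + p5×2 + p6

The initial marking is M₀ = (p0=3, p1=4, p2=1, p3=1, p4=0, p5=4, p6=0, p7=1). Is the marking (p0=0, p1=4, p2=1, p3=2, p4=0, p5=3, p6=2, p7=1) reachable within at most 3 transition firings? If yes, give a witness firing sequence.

YES — reachable via ⟨T4, T0⟩ (2 firings)

step 1: fire T4:  (p0=3, p1=4, p2=1, p3=1, p4=0, p5=4, p6=0, p7=1) → (p0=3, p1=4, p2=1, p3=4, p4=0, p5=4, p6=1, p7=1)
step 2: fire T0:  (p0=3, p1=4, p2=1, p3=4, p4=0, p5=4, p6=1, p7=1) → (p0=0, p1=4, p2=1, p3=2, p4=0, p5=3, p6=2, p7=1)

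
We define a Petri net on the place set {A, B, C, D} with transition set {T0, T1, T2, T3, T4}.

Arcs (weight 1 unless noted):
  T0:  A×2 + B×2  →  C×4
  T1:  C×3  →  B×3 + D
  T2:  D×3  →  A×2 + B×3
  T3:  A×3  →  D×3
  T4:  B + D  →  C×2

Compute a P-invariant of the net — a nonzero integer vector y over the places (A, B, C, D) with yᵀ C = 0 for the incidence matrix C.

Incidence matrix C (rows=places, cols=transitions):
       T0   T1   T2   T3   T4
    A  -2    0    2   -3    0
    B  -2    3    3    0   -1
    C   4   -3    0    0    2
    D   0    1   -3    3   -1

Candidate y = [3, 1, 2, 3]; check y·C column-wise:
  col T0: 3·-2 + 1·-2 + 2·4 + 3·0 = 0
  col T1: 3·0 + 1·3 + 2·-3 + 3·1 = 0
  col T2: 3·2 + 1·3 + 2·0 + 3·-3 = 0
  col T3: 3·-3 + 1·0 + 2·0 + 3·3 = 0
  col T4: 3·0 + 1·-1 + 2·2 + 3·-1 = 0

y = (A:3, B:1, C:2, D:3)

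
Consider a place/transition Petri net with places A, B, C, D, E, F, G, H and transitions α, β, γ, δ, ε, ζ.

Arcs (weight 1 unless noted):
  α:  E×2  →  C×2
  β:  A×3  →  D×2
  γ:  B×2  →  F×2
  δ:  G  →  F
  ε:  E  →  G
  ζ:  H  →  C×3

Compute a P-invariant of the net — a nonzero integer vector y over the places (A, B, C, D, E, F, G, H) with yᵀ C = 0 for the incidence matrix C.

Incidence matrix C (rows=places, cols=transitions):
        α    β    γ    δ    ε    ζ
    A   0   -3    0    0    0    0
    B   0    0   -2    0    0    0
    C   2    0    0    0    0    3
    D   0    2    0    0    0    0
    E  -2    0    0    0   -1    0
    F   0    0    2    1    0    0
    G   0    0    0   -1    1    0
    H   0    0    0    0    0   -1

Candidate y = [2, 0, 0, 3, 0, 0, 0, 0]; check y·C column-wise:
  col α: 2·0 + 0·2 + 3·0 + 0·-2 = 0
  col β: 2·-3 + 3·2 = 0
  col γ: 2·0 + 0·-2 + 3·0 + 0·2 = 0
  col δ: 2·0 + 3·0 + 0·1 + 0·-1 = 0
  col ε: 2·0 + 3·0 + 0·-1 + 0·1 = 0
  col ζ: 2·0 + 0·3 + 3·0 + 0·-1 = 0

y = (A:2, B:0, C:0, D:3, E:0, F:0, G:0, H:0)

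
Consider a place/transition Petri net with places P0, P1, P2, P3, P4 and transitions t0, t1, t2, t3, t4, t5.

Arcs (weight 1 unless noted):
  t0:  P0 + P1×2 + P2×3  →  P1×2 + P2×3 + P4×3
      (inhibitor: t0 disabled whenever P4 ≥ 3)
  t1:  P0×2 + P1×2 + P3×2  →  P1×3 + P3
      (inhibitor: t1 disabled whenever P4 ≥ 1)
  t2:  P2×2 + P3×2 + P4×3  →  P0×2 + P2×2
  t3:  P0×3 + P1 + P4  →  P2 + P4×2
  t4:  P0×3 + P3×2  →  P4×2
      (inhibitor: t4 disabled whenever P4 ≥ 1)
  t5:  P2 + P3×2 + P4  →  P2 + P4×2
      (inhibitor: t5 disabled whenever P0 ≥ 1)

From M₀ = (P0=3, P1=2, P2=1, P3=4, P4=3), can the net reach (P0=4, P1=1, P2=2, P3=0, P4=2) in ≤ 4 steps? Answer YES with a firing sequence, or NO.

depth 0: 1 marking
depth 1: 2 markings reached so far
depth 2: 4 markings reached so far
depth 3: 6 markings reached so far
depth 4: 6 markings reached so far
(frontier empty at depth 4; search complete)
target is not among the 6 markings reachable within 4 steps

NO — not reachable within 4 firings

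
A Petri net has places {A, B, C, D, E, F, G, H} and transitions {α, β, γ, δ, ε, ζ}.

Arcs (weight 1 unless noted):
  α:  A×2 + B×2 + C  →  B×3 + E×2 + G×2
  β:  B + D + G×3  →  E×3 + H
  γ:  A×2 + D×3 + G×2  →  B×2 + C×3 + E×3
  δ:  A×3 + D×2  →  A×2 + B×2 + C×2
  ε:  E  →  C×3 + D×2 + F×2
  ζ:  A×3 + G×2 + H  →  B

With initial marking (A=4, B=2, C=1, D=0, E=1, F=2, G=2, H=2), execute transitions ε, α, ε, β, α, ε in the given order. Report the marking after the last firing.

step 1: fire ε:  (A=4, B=2, C=1, D=0, E=1, F=2, G=2, H=2) → (A=4, B=2, C=4, D=2, E=0, F=4, G=2, H=2)
step 2: fire α:  (A=4, B=2, C=4, D=2, E=0, F=4, G=2, H=2) → (A=2, B=3, C=3, D=2, E=2, F=4, G=4, H=2)
step 3: fire ε:  (A=2, B=3, C=3, D=2, E=2, F=4, G=4, H=2) → (A=2, B=3, C=6, D=4, E=1, F=6, G=4, H=2)
step 4: fire β:  (A=2, B=3, C=6, D=4, E=1, F=6, G=4, H=2) → (A=2, B=2, C=6, D=3, E=4, F=6, G=1, H=3)
step 5: fire α:  (A=2, B=2, C=6, D=3, E=4, F=6, G=1, H=3) → (A=0, B=3, C=5, D=3, E=6, F=6, G=3, H=3)
step 6: fire ε:  (A=0, B=3, C=5, D=3, E=6, F=6, G=3, H=3) → (A=0, B=3, C=8, D=5, E=5, F=8, G=3, H=3)

(A=0, B=3, C=8, D=5, E=5, F=8, G=3, H=3)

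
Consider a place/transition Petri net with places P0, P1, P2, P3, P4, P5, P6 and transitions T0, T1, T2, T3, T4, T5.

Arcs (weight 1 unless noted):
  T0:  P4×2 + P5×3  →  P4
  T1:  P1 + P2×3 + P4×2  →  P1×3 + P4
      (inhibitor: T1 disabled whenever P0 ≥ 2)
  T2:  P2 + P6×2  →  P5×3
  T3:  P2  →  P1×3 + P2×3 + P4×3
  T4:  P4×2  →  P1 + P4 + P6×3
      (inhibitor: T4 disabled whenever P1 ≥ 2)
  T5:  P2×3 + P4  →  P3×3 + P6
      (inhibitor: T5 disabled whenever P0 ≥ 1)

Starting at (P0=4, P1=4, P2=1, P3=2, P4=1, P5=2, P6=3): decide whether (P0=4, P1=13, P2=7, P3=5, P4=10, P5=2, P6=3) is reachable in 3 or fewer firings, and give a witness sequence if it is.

depth 0: 1 marking
depth 1: 3 markings reached so far
depth 2: 5 markings reached so far
depth 3: 8 markings reached so far
target is not among the 8 markings reachable within 3 steps

NO — not reachable within 3 firings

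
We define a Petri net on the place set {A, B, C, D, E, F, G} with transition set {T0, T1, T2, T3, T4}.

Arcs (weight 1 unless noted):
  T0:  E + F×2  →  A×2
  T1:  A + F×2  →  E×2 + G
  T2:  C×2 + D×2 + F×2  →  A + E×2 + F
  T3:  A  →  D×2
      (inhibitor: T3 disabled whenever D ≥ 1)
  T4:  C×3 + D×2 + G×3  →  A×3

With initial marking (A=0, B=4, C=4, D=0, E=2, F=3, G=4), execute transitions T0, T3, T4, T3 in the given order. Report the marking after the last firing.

(A=3, B=4, C=1, D=2, E=1, F=1, G=1)

step 1: fire T0:  (A=0, B=4, C=4, D=0, E=2, F=3, G=4) → (A=2, B=4, C=4, D=0, E=1, F=1, G=4)
step 2: fire T3:  (A=2, B=4, C=4, D=0, E=1, F=1, G=4) → (A=1, B=4, C=4, D=2, E=1, F=1, G=4)
step 3: fire T4:  (A=1, B=4, C=4, D=2, E=1, F=1, G=4) → (A=4, B=4, C=1, D=0, E=1, F=1, G=1)
step 4: fire T3:  (A=4, B=4, C=1, D=0, E=1, F=1, G=1) → (A=3, B=4, C=1, D=2, E=1, F=1, G=1)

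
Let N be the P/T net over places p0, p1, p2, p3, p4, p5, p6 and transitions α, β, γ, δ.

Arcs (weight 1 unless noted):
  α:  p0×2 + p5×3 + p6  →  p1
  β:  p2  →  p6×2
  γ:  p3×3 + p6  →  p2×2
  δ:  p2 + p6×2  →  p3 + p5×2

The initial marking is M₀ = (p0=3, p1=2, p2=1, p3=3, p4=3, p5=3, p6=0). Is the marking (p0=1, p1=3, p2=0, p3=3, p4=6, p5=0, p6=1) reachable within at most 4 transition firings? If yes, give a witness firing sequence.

depth 0: 1 marking
depth 1: 2 markings reached so far
depth 2: 4 markings reached so far
depth 3: 6 markings reached so far
depth 4: 9 markings reached so far
target is not among the 9 markings reachable within 4 steps

NO — not reachable within 4 firings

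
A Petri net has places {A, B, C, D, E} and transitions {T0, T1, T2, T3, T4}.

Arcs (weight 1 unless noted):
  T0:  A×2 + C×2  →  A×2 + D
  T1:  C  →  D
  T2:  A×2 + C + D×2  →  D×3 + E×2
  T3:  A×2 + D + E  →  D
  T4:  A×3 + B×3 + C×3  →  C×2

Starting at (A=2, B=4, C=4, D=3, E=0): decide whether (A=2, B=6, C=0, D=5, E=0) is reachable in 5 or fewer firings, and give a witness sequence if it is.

depth 0: 1 marking
depth 1: 4 markings reached so far
depth 2: 9 markings reached so far
depth 3: 13 markings reached so far
depth 4: 15 markings reached so far
depth 5: 15 markings reached so far
(frontier empty at depth 5; search complete)
target is not among the 15 markings reachable within 5 steps

NO — not reachable within 5 firings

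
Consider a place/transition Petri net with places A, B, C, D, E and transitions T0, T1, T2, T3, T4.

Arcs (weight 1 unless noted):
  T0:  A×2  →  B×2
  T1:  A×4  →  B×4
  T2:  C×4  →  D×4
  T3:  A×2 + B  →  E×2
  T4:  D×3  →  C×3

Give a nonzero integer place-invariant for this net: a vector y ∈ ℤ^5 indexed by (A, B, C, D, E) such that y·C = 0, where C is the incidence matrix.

Incidence matrix C (rows=places, cols=transitions):
       T0   T1   T2   T3   T4
    A  -2   -4    0   -2    0
    B   2    4    0   -1    0
    C   0    0   -4    0    3
    D   0    0    4    0   -3
    E   0    0    0    2    0

Candidate y = [0, 0, 1, 1, 0]; check y·C column-wise:
  col T0: 0·-2 + 0·2 + 1·0 + 1·0 = 0
  col T1: 0·-4 + 0·4 + 1·0 + 1·0 = 0
  col T2: 1·-4 + 1·4 = 0
  col T3: 0·-2 + 0·-1 + 1·0 + 1·0 + 0·2 = 0
  col T4: 1·3 + 1·-3 = 0

y = (A:0, B:0, C:1, D:1, E:0)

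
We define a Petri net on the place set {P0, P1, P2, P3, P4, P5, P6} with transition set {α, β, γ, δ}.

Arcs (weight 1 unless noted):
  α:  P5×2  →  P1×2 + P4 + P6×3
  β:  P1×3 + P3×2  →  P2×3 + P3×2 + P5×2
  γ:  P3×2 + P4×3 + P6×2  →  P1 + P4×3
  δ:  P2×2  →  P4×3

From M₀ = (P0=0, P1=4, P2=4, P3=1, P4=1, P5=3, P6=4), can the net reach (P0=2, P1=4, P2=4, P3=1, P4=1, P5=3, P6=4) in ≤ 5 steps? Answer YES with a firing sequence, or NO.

NO — not reachable within 5 firings

depth 0: 1 marking
depth 1: 3 markings reached so far
depth 2: 5 markings reached so far
depth 3: 6 markings reached so far
depth 4: 6 markings reached so far
(frontier empty at depth 4; search complete)
target is not among the 6 markings reachable within 5 steps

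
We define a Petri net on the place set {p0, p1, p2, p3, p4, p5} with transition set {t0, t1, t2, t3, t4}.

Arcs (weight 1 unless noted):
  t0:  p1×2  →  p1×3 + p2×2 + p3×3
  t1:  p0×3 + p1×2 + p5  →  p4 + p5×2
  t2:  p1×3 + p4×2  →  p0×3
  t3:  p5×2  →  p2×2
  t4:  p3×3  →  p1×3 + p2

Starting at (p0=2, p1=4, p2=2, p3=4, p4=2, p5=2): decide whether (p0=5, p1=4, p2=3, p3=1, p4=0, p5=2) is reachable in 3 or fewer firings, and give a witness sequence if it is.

YES — reachable via ⟨t2, t4⟩ (2 firings)

step 1: fire t2:  (p0=2, p1=4, p2=2, p3=4, p4=2, p5=2) → (p0=5, p1=1, p2=2, p3=4, p4=0, p5=2)
step 2: fire t4:  (p0=5, p1=1, p2=2, p3=4, p4=0, p5=2) → (p0=5, p1=4, p2=3, p3=1, p4=0, p5=2)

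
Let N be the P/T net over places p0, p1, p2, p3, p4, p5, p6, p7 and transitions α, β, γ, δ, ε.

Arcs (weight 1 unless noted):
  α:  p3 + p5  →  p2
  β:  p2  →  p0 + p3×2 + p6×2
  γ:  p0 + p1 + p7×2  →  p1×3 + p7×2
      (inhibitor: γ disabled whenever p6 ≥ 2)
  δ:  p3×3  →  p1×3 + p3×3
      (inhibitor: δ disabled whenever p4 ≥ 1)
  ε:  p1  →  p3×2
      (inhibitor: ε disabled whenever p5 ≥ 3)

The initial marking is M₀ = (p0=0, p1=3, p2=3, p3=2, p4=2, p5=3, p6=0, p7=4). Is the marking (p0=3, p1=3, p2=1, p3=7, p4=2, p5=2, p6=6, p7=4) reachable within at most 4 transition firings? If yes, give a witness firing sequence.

step 1: fire α:  (p0=0, p1=3, p2=3, p3=2, p4=2, p5=3, p6=0, p7=4) → (p0=0, p1=3, p2=4, p3=1, p4=2, p5=2, p6=0, p7=4)
step 2: fire β:  (p0=0, p1=3, p2=4, p3=1, p4=2, p5=2, p6=0, p7=4) → (p0=1, p1=3, p2=3, p3=3, p4=2, p5=2, p6=2, p7=4)
step 3: fire β:  (p0=1, p1=3, p2=3, p3=3, p4=2, p5=2, p6=2, p7=4) → (p0=2, p1=3, p2=2, p3=5, p4=2, p5=2, p6=4, p7=4)
step 4: fire β:  (p0=2, p1=3, p2=2, p3=5, p4=2, p5=2, p6=4, p7=4) → (p0=3, p1=3, p2=1, p3=7, p4=2, p5=2, p6=6, p7=4)

YES — reachable via ⟨α, β, β, β⟩ (4 firings)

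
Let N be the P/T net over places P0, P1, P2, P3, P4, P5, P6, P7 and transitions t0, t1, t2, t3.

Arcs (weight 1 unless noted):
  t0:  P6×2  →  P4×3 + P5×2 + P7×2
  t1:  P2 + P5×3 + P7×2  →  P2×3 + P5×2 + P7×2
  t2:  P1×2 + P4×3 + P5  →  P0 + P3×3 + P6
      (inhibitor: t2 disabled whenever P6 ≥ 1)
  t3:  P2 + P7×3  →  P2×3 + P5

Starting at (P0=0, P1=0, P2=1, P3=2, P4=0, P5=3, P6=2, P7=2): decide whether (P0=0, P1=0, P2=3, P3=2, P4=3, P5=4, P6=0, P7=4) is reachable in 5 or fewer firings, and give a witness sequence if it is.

YES — reachable via ⟨t0, t1⟩ (2 firings)

step 1: fire t0:  (P0=0, P1=0, P2=1, P3=2, P4=0, P5=3, P6=2, P7=2) → (P0=0, P1=0, P2=1, P3=2, P4=3, P5=5, P6=0, P7=4)
step 2: fire t1:  (P0=0, P1=0, P2=1, P3=2, P4=3, P5=5, P6=0, P7=4) → (P0=0, P1=0, P2=3, P3=2, P4=3, P5=4, P6=0, P7=4)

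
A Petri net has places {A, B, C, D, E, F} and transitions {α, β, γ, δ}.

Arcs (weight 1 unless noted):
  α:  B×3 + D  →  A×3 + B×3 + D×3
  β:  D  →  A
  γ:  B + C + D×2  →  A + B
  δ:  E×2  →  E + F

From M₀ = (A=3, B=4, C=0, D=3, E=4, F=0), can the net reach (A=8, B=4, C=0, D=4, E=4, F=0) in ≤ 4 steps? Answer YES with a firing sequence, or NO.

NO — not reachable within 4 firings

depth 0: 1 marking
depth 1: 4 markings reached so far
depth 2: 10 markings reached so far
depth 3: 20 markings reached so far
depth 4: 33 markings reached so far
target is not among the 33 markings reachable within 4 steps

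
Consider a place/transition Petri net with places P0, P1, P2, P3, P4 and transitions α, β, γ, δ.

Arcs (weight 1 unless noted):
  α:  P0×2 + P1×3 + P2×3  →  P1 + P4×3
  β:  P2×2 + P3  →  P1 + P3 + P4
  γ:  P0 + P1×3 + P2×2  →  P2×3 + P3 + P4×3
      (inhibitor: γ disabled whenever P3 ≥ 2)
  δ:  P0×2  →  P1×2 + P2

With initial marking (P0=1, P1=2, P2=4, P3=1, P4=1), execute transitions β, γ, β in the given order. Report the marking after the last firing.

step 1: fire β:  (P0=1, P1=2, P2=4, P3=1, P4=1) → (P0=1, P1=3, P2=2, P3=1, P4=2)
step 2: fire γ:  (P0=1, P1=3, P2=2, P3=1, P4=2) → (P0=0, P1=0, P2=3, P3=2, P4=5)
step 3: fire β:  (P0=0, P1=0, P2=3, P3=2, P4=5) → (P0=0, P1=1, P2=1, P3=2, P4=6)

(P0=0, P1=1, P2=1, P3=2, P4=6)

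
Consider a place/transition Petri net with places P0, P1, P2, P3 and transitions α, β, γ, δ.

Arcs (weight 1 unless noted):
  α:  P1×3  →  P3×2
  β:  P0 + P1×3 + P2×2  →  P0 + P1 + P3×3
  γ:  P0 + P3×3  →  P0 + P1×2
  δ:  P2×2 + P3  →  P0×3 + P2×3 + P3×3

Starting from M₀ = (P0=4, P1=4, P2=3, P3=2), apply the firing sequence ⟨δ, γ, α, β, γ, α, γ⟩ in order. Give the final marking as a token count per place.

step 1: fire δ:  (P0=4, P1=4, P2=3, P3=2) → (P0=7, P1=4, P2=4, P3=4)
step 2: fire γ:  (P0=7, P1=4, P2=4, P3=4) → (P0=7, P1=6, P2=4, P3=1)
step 3: fire α:  (P0=7, P1=6, P2=4, P3=1) → (P0=7, P1=3, P2=4, P3=3)
step 4: fire β:  (P0=7, P1=3, P2=4, P3=3) → (P0=7, P1=1, P2=2, P3=6)
step 5: fire γ:  (P0=7, P1=1, P2=2, P3=6) → (P0=7, P1=3, P2=2, P3=3)
step 6: fire α:  (P0=7, P1=3, P2=2, P3=3) → (P0=7, P1=0, P2=2, P3=5)
step 7: fire γ:  (P0=7, P1=0, P2=2, P3=5) → (P0=7, P1=2, P2=2, P3=2)

(P0=7, P1=2, P2=2, P3=2)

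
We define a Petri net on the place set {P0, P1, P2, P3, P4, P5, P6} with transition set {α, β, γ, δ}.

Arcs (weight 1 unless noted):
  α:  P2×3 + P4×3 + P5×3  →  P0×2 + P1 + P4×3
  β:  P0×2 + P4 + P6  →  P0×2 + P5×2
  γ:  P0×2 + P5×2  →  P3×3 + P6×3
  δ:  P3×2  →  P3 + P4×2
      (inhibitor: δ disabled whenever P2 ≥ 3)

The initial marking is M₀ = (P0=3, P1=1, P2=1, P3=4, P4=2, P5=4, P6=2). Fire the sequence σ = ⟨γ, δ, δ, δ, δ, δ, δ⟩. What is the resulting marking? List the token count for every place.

(P0=1, P1=1, P2=1, P3=1, P4=14, P5=2, P6=5)

step 1: fire γ:  (P0=3, P1=1, P2=1, P3=4, P4=2, P5=4, P6=2) → (P0=1, P1=1, P2=1, P3=7, P4=2, P5=2, P6=5)
step 2: fire δ:  (P0=1, P1=1, P2=1, P3=7, P4=2, P5=2, P6=5) → (P0=1, P1=1, P2=1, P3=6, P4=4, P5=2, P6=5)
step 3: fire δ:  (P0=1, P1=1, P2=1, P3=6, P4=4, P5=2, P6=5) → (P0=1, P1=1, P2=1, P3=5, P4=6, P5=2, P6=5)
step 4: fire δ:  (P0=1, P1=1, P2=1, P3=5, P4=6, P5=2, P6=5) → (P0=1, P1=1, P2=1, P3=4, P4=8, P5=2, P6=5)
step 5: fire δ:  (P0=1, P1=1, P2=1, P3=4, P4=8, P5=2, P6=5) → (P0=1, P1=1, P2=1, P3=3, P4=10, P5=2, P6=5)
step 6: fire δ:  (P0=1, P1=1, P2=1, P3=3, P4=10, P5=2, P6=5) → (P0=1, P1=1, P2=1, P3=2, P4=12, P5=2, P6=5)
step 7: fire δ:  (P0=1, P1=1, P2=1, P3=2, P4=12, P5=2, P6=5) → (P0=1, P1=1, P2=1, P3=1, P4=14, P5=2, P6=5)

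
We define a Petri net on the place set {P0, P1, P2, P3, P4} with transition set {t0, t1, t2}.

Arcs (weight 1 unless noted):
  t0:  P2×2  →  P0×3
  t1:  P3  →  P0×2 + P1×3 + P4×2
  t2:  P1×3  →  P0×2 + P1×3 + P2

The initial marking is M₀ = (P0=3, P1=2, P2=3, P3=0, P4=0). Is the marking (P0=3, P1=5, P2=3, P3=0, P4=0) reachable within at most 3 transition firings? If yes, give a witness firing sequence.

depth 0: 1 marking
depth 1: 2 markings reached so far
depth 2: 2 markings reached so far
(frontier empty at depth 2; search complete)
target is not among the 2 markings reachable within 3 steps

NO — not reachable within 3 firings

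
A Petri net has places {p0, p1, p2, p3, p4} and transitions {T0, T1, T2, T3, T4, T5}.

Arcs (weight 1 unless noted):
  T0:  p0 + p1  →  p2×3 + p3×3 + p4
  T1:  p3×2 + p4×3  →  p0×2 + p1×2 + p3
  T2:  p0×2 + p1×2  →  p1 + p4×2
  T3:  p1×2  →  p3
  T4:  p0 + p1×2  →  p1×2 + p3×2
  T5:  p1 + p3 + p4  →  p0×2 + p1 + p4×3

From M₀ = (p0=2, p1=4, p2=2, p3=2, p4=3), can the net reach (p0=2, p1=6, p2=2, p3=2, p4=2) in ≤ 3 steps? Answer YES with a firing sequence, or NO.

NO — not reachable within 3 firings

depth 0: 1 marking
depth 1: 7 markings reached so far
depth 2: 23 markings reached so far
depth 3: 55 markings reached so far
target is not among the 55 markings reachable within 3 steps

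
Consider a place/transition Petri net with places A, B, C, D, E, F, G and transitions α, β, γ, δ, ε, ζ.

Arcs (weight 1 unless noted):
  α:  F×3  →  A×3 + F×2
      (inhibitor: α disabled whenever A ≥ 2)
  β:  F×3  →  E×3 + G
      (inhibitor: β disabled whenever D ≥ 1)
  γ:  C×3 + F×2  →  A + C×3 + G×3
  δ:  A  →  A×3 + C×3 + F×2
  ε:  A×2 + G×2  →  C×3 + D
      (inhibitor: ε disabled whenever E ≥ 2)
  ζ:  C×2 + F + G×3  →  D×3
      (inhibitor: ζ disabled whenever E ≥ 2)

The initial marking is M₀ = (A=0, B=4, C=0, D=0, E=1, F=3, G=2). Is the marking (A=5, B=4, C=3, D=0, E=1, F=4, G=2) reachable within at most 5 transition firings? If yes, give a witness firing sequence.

step 1: fire α:  (A=0, B=4, C=0, D=0, E=1, F=3, G=2) → (A=3, B=4, C=0, D=0, E=1, F=2, G=2)
step 2: fire δ:  (A=3, B=4, C=0, D=0, E=1, F=2, G=2) → (A=5, B=4, C=3, D=0, E=1, F=4, G=2)

YES — reachable via ⟨α, δ⟩ (2 firings)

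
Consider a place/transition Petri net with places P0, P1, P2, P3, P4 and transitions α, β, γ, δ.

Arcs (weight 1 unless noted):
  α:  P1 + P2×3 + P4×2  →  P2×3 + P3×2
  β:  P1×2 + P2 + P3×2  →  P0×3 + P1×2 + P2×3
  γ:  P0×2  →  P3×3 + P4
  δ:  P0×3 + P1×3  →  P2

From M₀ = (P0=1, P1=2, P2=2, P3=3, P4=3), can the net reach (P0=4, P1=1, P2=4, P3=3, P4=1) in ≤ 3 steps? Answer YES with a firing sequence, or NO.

YES — reachable via ⟨β, α⟩ (2 firings)

step 1: fire β:  (P0=1, P1=2, P2=2, P3=3, P4=3) → (P0=4, P1=2, P2=4, P3=1, P4=3)
step 2: fire α:  (P0=4, P1=2, P2=4, P3=1, P4=3) → (P0=4, P1=1, P2=4, P3=3, P4=1)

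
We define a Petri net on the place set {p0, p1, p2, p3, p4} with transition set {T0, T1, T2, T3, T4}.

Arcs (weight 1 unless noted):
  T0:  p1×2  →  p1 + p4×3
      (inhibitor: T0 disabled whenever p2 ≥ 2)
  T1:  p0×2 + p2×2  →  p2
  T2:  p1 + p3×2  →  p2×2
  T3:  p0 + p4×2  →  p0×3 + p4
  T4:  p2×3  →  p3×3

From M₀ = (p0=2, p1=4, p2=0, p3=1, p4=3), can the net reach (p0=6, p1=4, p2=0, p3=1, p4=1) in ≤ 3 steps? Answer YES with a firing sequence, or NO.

YES — reachable via ⟨T3, T3⟩ (2 firings)

step 1: fire T3:  (p0=2, p1=4, p2=0, p3=1, p4=3) → (p0=4, p1=4, p2=0, p3=1, p4=2)
step 2: fire T3:  (p0=4, p1=4, p2=0, p3=1, p4=2) → (p0=6, p1=4, p2=0, p3=1, p4=1)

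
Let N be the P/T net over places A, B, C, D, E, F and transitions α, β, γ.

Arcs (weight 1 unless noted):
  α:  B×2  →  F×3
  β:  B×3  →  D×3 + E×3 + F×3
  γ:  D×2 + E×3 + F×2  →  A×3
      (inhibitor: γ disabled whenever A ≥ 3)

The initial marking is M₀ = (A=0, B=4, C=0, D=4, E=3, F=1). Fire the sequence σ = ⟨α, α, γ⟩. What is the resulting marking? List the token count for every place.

step 1: fire α:  (A=0, B=4, C=0, D=4, E=3, F=1) → (A=0, B=2, C=0, D=4, E=3, F=4)
step 2: fire α:  (A=0, B=2, C=0, D=4, E=3, F=4) → (A=0, B=0, C=0, D=4, E=3, F=7)
step 3: fire γ:  (A=0, B=0, C=0, D=4, E=3, F=7) → (A=3, B=0, C=0, D=2, E=0, F=5)

(A=3, B=0, C=0, D=2, E=0, F=5)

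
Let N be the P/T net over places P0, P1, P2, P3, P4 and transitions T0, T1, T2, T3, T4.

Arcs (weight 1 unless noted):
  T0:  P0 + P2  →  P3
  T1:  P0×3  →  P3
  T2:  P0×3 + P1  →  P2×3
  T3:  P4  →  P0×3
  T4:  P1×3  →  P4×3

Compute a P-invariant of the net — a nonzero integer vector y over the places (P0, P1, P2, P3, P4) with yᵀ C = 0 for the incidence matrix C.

Incidence matrix C (rows=places, cols=transitions):
       T0   T1   T2   T3   T4
   P0  -1   -3   -3    3    0
   P1   0    0   -1    0   -3
   P2  -1    0    3    0    0
   P3   1    1    0    0    0
   P4   0    0    0   -1    3

Candidate y = [1, 3, 2, 3, 3]; check y·C column-wise:
  col T0: 1·-1 + 3·0 + 2·-1 + 3·1 + 3·0 = 0
  col T1: 1·-3 + 3·0 + 2·0 + 3·1 + 3·0 = 0
  col T2: 1·-3 + 3·-1 + 2·3 + 3·0 + 3·0 = 0
  col T3: 1·3 + 3·0 + 2·0 + 3·0 + 3·-1 = 0
  col T4: 1·0 + 3·-3 + 2·0 + 3·0 + 3·3 = 0

y = (P0:1, P1:3, P2:2, P3:3, P4:3)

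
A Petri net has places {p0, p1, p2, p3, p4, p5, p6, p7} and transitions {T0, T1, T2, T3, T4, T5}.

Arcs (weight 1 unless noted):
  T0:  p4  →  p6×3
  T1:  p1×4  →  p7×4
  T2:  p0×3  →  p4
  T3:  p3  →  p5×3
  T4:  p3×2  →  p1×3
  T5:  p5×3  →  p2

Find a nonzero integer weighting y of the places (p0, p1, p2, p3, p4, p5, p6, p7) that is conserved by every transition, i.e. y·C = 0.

y = (p0:1, p1:0, p2:0, p3:0, p4:3, p5:0, p6:1, p7:0)

Incidence matrix C (rows=places, cols=transitions):
       T0   T1   T2   T3   T4   T5
   p0   0    0   -3    0    0    0
   p1   0   -4    0    0    3    0
   p2   0    0    0    0    0    1
   p3   0    0    0   -1   -2    0
   p4  -1    0    1    0    0    0
   p5   0    0    0    3    0   -3
   p6   3    0    0    0    0    0
   p7   0    4    0    0    0    0

Candidate y = [1, 0, 0, 0, 3, 0, 1, 0]; check y·C column-wise:
  col T0: 1·0 + 3·-1 + 1·3 = 0
  col T1: 1·0 + 0·-4 + 3·0 + 1·0 + 0·4 = 0
  col T2: 1·-3 + 3·1 + 1·0 = 0
  col T3: 1·0 + 0·-1 + 3·0 + 0·3 + 1·0 = 0
  col T4: 1·0 + 0·3 + 0·-2 + 3·0 + 1·0 = 0
  col T5: 1·0 + 0·1 + 3·0 + 0·-3 + 1·0 = 0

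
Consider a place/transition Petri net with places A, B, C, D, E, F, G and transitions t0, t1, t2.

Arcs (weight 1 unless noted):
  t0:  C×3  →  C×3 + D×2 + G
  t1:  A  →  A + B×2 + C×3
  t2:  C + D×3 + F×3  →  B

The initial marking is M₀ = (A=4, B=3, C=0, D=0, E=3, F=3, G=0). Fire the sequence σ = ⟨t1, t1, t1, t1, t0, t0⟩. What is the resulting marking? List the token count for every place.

step 1: fire t1:  (A=4, B=3, C=0, D=0, E=3, F=3, G=0) → (A=4, B=5, C=3, D=0, E=3, F=3, G=0)
step 2: fire t1:  (A=4, B=5, C=3, D=0, E=3, F=3, G=0) → (A=4, B=7, C=6, D=0, E=3, F=3, G=0)
step 3: fire t1:  (A=4, B=7, C=6, D=0, E=3, F=3, G=0) → (A=4, B=9, C=9, D=0, E=3, F=3, G=0)
step 4: fire t1:  (A=4, B=9, C=9, D=0, E=3, F=3, G=0) → (A=4, B=11, C=12, D=0, E=3, F=3, G=0)
step 5: fire t0:  (A=4, B=11, C=12, D=0, E=3, F=3, G=0) → (A=4, B=11, C=12, D=2, E=3, F=3, G=1)
step 6: fire t0:  (A=4, B=11, C=12, D=2, E=3, F=3, G=1) → (A=4, B=11, C=12, D=4, E=3, F=3, G=2)

(A=4, B=11, C=12, D=4, E=3, F=3, G=2)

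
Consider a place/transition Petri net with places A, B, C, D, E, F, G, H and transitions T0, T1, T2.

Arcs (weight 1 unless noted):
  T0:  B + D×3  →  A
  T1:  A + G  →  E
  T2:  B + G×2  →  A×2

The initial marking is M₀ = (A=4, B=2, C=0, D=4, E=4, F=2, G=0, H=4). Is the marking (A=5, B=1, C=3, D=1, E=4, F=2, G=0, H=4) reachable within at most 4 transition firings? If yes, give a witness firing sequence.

depth 0: 1 marking
depth 1: 2 markings reached so far
depth 2: 2 markings reached so far
(frontier empty at depth 2; search complete)
target is not among the 2 markings reachable within 4 steps

NO — not reachable within 4 firings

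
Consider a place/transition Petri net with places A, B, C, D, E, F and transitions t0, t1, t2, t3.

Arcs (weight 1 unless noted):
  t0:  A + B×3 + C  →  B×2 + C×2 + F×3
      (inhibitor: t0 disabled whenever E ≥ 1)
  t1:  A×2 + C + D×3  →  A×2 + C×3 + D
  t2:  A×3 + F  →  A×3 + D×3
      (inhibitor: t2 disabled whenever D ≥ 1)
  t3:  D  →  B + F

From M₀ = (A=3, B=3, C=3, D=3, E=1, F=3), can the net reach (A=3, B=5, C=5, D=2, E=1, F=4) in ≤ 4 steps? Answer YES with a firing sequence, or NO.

YES — reachable via ⟨t1, t3, t2, t3⟩ (4 firings)

step 1: fire t1:  (A=3, B=3, C=3, D=3, E=1, F=3) → (A=3, B=3, C=5, D=1, E=1, F=3)
step 2: fire t3:  (A=3, B=3, C=5, D=1, E=1, F=3) → (A=3, B=4, C=5, D=0, E=1, F=4)
step 3: fire t2:  (A=3, B=4, C=5, D=0, E=1, F=4) → (A=3, B=4, C=5, D=3, E=1, F=3)
step 4: fire t3:  (A=3, B=4, C=5, D=3, E=1, F=3) → (A=3, B=5, C=5, D=2, E=1, F=4)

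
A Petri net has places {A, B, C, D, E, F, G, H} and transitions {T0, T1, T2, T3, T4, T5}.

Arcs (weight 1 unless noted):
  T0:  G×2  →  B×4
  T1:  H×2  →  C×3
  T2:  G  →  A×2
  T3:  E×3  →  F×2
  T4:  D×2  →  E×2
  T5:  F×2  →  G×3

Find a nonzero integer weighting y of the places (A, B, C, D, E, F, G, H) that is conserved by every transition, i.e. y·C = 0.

y = (A:1, B:1, C:0, D:2, E:2, F:3, G:2, H:0)

Incidence matrix C (rows=places, cols=transitions):
       T0   T1   T2   T3   T4   T5
    A   0    0    2    0    0    0
    B   4    0    0    0    0    0
    C   0    3    0    0    0    0
    D   0    0    0    0   -2    0
    E   0    0    0   -3    2    0
    F   0    0    0    2    0   -2
    G  -2    0   -1    0    0    3
    H   0   -2    0    0    0    0

Candidate y = [1, 1, 0, 2, 2, 3, 2, 0]; check y·C column-wise:
  col T0: 1·0 + 1·4 + 2·0 + 2·0 + 3·0 + 2·-2 = 0
  col T1: 1·0 + 1·0 + 0·3 + 2·0 + 2·0 + 3·0 + 2·0 + 0·-2 = 0
  col T2: 1·2 + 1·0 + 2·0 + 2·0 + 3·0 + 2·-1 = 0
  col T3: 1·0 + 1·0 + 2·0 + 2·-3 + 3·2 + 2·0 = 0
  col T4: 1·0 + 1·0 + 2·-2 + 2·2 + 3·0 + 2·0 = 0
  col T5: 1·0 + 1·0 + 2·0 + 2·0 + 3·-2 + 2·3 = 0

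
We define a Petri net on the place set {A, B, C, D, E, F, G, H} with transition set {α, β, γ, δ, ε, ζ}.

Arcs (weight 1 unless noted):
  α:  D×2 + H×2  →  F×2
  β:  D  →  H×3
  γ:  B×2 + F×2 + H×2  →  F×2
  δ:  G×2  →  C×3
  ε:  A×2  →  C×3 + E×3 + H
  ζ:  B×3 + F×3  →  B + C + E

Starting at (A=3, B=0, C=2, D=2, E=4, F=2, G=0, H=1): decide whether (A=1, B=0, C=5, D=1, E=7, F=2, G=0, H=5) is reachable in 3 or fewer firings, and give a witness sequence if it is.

step 1: fire β:  (A=3, B=0, C=2, D=2, E=4, F=2, G=0, H=1) → (A=3, B=0, C=2, D=1, E=4, F=2, G=0, H=4)
step 2: fire ε:  (A=3, B=0, C=2, D=1, E=4, F=2, G=0, H=4) → (A=1, B=0, C=5, D=1, E=7, F=2, G=0, H=5)

YES — reachable via ⟨β, ε⟩ (2 firings)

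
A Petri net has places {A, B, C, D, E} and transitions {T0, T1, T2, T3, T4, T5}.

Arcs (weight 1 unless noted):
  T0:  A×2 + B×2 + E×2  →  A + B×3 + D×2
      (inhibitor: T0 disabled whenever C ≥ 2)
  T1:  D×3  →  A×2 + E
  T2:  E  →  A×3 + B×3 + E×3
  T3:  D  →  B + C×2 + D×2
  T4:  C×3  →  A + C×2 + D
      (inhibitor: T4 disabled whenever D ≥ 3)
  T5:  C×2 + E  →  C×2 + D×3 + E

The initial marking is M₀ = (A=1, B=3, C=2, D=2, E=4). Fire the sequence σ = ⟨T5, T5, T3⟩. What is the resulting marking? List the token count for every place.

step 1: fire T5:  (A=1, B=3, C=2, D=2, E=4) → (A=1, B=3, C=2, D=5, E=4)
step 2: fire T5:  (A=1, B=3, C=2, D=5, E=4) → (A=1, B=3, C=2, D=8, E=4)
step 3: fire T3:  (A=1, B=3, C=2, D=8, E=4) → (A=1, B=4, C=4, D=9, E=4)

(A=1, B=4, C=4, D=9, E=4)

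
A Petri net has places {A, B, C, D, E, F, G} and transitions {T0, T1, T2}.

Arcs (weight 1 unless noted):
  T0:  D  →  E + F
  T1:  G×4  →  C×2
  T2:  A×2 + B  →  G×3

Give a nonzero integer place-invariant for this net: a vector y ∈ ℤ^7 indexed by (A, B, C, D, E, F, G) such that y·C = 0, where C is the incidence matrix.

y = (A:1, B:-2, C:0, D:0, E:0, F:0, G:0)

Incidence matrix C (rows=places, cols=transitions):
       T0   T1   T2
    A   0    0   -2
    B   0    0   -1
    C   0    2    0
    D  -1    0    0
    E   1    0    0
    F   1    0    0
    G   0   -4    3

Candidate y = [1, -2, 0, 0, 0, 0, 0]; check y·C column-wise:
  col T0: 1·0 + -2·0 + 0·-1 + 0·1 + 0·1 = 0
  col T1: 1·0 + -2·0 + 0·2 + 0·-4 = 0
  col T2: 1·-2 + -2·-1 + 0·3 = 0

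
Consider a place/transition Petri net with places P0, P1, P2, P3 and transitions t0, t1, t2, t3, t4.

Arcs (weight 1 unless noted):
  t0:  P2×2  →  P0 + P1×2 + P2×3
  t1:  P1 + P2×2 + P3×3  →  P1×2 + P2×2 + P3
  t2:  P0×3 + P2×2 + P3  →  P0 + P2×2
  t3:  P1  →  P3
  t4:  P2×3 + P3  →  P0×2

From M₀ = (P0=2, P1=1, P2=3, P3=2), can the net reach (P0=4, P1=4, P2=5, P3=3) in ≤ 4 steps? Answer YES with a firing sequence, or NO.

YES — reachable via ⟨t0, t0, t3⟩ (3 firings)

step 1: fire t0:  (P0=2, P1=1, P2=3, P3=2) → (P0=3, P1=3, P2=4, P3=2)
step 2: fire t0:  (P0=3, P1=3, P2=4, P3=2) → (P0=4, P1=5, P2=5, P3=2)
step 3: fire t3:  (P0=4, P1=5, P2=5, P3=2) → (P0=4, P1=4, P2=5, P3=3)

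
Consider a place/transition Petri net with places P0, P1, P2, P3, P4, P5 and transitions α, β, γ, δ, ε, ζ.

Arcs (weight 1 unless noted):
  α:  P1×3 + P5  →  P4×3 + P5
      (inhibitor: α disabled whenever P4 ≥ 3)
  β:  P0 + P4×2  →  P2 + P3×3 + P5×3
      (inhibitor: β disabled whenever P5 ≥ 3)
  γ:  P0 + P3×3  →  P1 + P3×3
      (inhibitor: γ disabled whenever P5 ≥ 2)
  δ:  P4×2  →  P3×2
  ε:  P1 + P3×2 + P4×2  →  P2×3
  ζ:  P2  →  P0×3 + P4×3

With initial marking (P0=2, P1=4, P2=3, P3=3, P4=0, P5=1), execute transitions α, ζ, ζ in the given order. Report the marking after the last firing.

(P0=8, P1=1, P2=1, P3=3, P4=9, P5=1)

step 1: fire α:  (P0=2, P1=4, P2=3, P3=3, P4=0, P5=1) → (P0=2, P1=1, P2=3, P3=3, P4=3, P5=1)
step 2: fire ζ:  (P0=2, P1=1, P2=3, P3=3, P4=3, P5=1) → (P0=5, P1=1, P2=2, P3=3, P4=6, P5=1)
step 3: fire ζ:  (P0=5, P1=1, P2=2, P3=3, P4=6, P5=1) → (P0=8, P1=1, P2=1, P3=3, P4=9, P5=1)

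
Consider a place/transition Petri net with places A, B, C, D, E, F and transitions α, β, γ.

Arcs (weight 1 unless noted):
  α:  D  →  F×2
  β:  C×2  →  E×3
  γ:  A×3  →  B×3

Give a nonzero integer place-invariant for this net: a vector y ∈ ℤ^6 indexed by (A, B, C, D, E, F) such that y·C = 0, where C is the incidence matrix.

Incidence matrix C (rows=places, cols=transitions):
        α    β    γ
    A   0    0   -3
    B   0    0    3
    C   0   -2    0
    D  -1    0    0
    E   0    3    0
    F   2    0    0

Candidate y = [1, 1, 0, 0, 0, 0]; check y·C column-wise:
  col α: 1·0 + 1·0 + 0·-1 + 0·2 = 0
  col β: 1·0 + 1·0 + 0·-2 + 0·3 = 0
  col γ: 1·-3 + 1·3 = 0

y = (A:1, B:1, C:0, D:0, E:0, F:0)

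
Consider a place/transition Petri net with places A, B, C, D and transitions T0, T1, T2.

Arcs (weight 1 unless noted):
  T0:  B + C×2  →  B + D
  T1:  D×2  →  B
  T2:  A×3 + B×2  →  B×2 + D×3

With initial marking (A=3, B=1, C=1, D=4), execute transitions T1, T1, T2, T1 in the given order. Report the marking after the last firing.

(A=0, B=4, C=1, D=1)

step 1: fire T1:  (A=3, B=1, C=1, D=4) → (A=3, B=2, C=1, D=2)
step 2: fire T1:  (A=3, B=2, C=1, D=2) → (A=3, B=3, C=1, D=0)
step 3: fire T2:  (A=3, B=3, C=1, D=0) → (A=0, B=3, C=1, D=3)
step 4: fire T1:  (A=0, B=3, C=1, D=3) → (A=0, B=4, C=1, D=1)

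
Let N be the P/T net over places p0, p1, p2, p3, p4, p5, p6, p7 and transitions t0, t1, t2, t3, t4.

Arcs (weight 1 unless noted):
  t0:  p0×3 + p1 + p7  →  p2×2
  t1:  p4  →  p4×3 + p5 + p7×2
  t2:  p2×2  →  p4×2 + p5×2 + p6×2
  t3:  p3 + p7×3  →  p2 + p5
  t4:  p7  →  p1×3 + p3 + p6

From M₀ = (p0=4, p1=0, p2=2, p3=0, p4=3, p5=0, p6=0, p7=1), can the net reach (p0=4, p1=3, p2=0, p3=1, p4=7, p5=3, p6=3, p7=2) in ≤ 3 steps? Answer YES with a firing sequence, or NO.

YES — reachable via ⟨t1, t2, t4⟩ (3 firings)

step 1: fire t1:  (p0=4, p1=0, p2=2, p3=0, p4=3, p5=0, p6=0, p7=1) → (p0=4, p1=0, p2=2, p3=0, p4=5, p5=1, p6=0, p7=3)
step 2: fire t2:  (p0=4, p1=0, p2=2, p3=0, p4=5, p5=1, p6=0, p7=3) → (p0=4, p1=0, p2=0, p3=0, p4=7, p5=3, p6=2, p7=3)
step 3: fire t4:  (p0=4, p1=0, p2=0, p3=0, p4=7, p5=3, p6=2, p7=3) → (p0=4, p1=3, p2=0, p3=1, p4=7, p5=3, p6=3, p7=2)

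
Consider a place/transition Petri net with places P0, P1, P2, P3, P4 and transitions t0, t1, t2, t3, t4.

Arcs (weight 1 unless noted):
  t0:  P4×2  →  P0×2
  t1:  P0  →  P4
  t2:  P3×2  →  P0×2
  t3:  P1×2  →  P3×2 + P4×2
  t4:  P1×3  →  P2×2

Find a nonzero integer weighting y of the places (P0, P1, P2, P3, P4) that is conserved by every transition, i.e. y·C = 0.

Incidence matrix C (rows=places, cols=transitions):
       t0   t1   t2   t3   t4
   P0   2   -1    2    0    0
   P1   0    0    0   -2   -3
   P2   0    0    0    0    2
   P3   0    0   -2    2    0
   P4  -2    1    0    2    0

Candidate y = [1, 2, 3, 1, 1]; check y·C column-wise:
  col t0: 1·2 + 2·0 + 3·0 + 1·0 + 1·-2 = 0
  col t1: 1·-1 + 2·0 + 3·0 + 1·0 + 1·1 = 0
  col t2: 1·2 + 2·0 + 3·0 + 1·-2 + 1·0 = 0
  col t3: 1·0 + 2·-2 + 3·0 + 1·2 + 1·2 = 0
  col t4: 1·0 + 2·-3 + 3·2 + 1·0 + 1·0 = 0

y = (P0:1, P1:2, P2:3, P3:1, P4:1)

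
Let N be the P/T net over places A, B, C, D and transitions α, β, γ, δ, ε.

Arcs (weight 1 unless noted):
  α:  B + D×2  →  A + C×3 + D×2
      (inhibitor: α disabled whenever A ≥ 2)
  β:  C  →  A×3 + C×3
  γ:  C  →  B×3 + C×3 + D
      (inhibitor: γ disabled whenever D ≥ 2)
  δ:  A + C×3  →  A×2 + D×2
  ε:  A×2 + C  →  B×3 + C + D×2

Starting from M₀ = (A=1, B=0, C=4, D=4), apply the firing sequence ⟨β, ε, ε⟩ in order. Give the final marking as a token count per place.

step 1: fire β:  (A=1, B=0, C=4, D=4) → (A=4, B=0, C=6, D=4)
step 2: fire ε:  (A=4, B=0, C=6, D=4) → (A=2, B=3, C=6, D=6)
step 3: fire ε:  (A=2, B=3, C=6, D=6) → (A=0, B=6, C=6, D=8)

(A=0, B=6, C=6, D=8)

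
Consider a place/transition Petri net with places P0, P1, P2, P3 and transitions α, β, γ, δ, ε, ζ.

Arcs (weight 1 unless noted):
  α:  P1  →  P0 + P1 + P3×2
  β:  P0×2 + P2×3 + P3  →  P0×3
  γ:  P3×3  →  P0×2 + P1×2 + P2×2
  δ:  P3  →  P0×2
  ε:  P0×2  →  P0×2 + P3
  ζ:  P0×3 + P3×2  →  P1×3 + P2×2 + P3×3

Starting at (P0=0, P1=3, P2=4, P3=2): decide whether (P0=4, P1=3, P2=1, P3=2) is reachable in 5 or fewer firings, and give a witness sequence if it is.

YES — reachable via ⟨α, δ, β⟩ (3 firings)

step 1: fire α:  (P0=0, P1=3, P2=4, P3=2) → (P0=1, P1=3, P2=4, P3=4)
step 2: fire δ:  (P0=1, P1=3, P2=4, P3=4) → (P0=3, P1=3, P2=4, P3=3)
step 3: fire β:  (P0=3, P1=3, P2=4, P3=3) → (P0=4, P1=3, P2=1, P3=2)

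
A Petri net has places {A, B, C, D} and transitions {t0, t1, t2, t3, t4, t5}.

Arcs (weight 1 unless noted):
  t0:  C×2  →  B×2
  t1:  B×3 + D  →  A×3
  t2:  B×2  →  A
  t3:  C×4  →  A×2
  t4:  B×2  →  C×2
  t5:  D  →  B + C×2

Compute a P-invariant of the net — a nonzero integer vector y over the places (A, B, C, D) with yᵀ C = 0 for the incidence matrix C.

Incidence matrix C (rows=places, cols=transitions):
       t0   t1   t2   t3   t4   t5
    A   0    3    1    2    0    0
    B   2   -3   -2    0   -2    1
    C  -2    0    0   -4    2    2
    D   0   -1    0    0    0   -1

Candidate y = [2, 1, 1, 3]; check y·C column-wise:
  col t0: 2·0 + 1·2 + 1·-2 + 3·0 = 0
  col t1: 2·3 + 1·-3 + 1·0 + 3·-1 = 0
  col t2: 2·1 + 1·-2 + 1·0 + 3·0 = 0
  col t3: 2·2 + 1·0 + 1·-4 + 3·0 = 0
  col t4: 2·0 + 1·-2 + 1·2 + 3·0 = 0
  col t5: 2·0 + 1·1 + 1·2 + 3·-1 = 0

y = (A:2, B:1, C:1, D:3)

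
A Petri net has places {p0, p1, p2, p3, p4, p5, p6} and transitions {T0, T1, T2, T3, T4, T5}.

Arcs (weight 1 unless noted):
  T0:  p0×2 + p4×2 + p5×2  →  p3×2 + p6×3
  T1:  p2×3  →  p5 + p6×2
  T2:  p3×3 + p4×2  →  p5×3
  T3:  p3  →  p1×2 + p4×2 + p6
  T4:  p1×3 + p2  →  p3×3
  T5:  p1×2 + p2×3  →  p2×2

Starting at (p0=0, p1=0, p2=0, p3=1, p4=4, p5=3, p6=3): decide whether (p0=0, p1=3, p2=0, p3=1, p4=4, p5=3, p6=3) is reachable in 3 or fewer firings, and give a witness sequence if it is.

depth 0: 1 marking
depth 1: 2 markings reached so far
depth 2: 2 markings reached so far
(frontier empty at depth 2; search complete)
target is not among the 2 markings reachable within 3 steps

NO — not reachable within 3 firings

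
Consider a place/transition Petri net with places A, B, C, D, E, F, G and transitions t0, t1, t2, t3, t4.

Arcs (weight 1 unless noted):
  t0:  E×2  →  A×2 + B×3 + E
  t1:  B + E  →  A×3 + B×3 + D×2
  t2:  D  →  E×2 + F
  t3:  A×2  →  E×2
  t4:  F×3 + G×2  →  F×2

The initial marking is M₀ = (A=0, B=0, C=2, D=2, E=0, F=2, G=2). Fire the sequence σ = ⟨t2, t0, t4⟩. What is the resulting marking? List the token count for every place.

step 1: fire t2:  (A=0, B=0, C=2, D=2, E=0, F=2, G=2) → (A=0, B=0, C=2, D=1, E=2, F=3, G=2)
step 2: fire t0:  (A=0, B=0, C=2, D=1, E=2, F=3, G=2) → (A=2, B=3, C=2, D=1, E=1, F=3, G=2)
step 3: fire t4:  (A=2, B=3, C=2, D=1, E=1, F=3, G=2) → (A=2, B=3, C=2, D=1, E=1, F=2, G=0)

(A=2, B=3, C=2, D=1, E=1, F=2, G=0)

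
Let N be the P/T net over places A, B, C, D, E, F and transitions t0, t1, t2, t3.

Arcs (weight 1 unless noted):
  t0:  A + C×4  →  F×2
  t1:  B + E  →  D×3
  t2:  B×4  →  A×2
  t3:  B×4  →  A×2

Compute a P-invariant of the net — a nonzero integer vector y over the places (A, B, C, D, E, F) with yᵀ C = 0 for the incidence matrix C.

Incidence matrix C (rows=places, cols=transitions):
       t0   t1   t2   t3
    A  -1    0    2    2
    B   0   -1   -4   -4
    C  -4    0    0    0
    D   0    3    0    0
    E   0   -1    0    0
    F   2    0    0    0

Candidate y = [12, 6, -3, 2, 0, 0]; check y·C column-wise:
  col t0: 12·-1 + 6·0 + -3·-4 + 2·0 + 0·2 = 0
  col t1: 12·0 + 6·-1 + -3·0 + 2·3 + 0·-1 = 0
  col t2: 12·2 + 6·-4 + -3·0 + 2·0 = 0
  col t3: 12·2 + 6·-4 + -3·0 + 2·0 = 0

y = (A:12, B:6, C:-3, D:2, E:0, F:0)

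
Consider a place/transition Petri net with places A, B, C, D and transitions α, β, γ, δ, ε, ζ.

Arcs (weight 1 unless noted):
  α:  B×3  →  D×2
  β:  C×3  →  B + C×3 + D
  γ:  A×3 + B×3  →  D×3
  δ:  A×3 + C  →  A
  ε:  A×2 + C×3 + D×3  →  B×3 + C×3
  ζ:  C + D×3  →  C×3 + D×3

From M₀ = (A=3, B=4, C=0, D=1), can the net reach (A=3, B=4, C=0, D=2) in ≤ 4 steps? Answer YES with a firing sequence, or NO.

NO — not reachable within 4 firings

depth 0: 1 marking
depth 1: 3 markings reached so far
depth 2: 3 markings reached so far
(frontier empty at depth 2; search complete)
target is not among the 3 markings reachable within 4 steps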